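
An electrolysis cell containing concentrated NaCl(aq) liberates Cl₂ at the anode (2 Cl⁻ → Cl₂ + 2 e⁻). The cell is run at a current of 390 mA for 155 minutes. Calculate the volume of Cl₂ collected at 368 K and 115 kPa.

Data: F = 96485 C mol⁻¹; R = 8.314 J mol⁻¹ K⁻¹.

Q = I·t = 0.3900 A × 9300.0 s = 3627 C.
n(e⁻) = Q/F = 3627 / 96485 = 0.03759 mol.
2 electrons are transferred per Cl₂ molecule, so n(Cl₂) = 0.03759 / 2 = 0.01880 mol.
V = nRT/P = (0.01880 × 8.314 × 368) / (115 × 10³ Pa) = 5.00 × 10⁻⁴ m³ = 0.500 L.

0.500 L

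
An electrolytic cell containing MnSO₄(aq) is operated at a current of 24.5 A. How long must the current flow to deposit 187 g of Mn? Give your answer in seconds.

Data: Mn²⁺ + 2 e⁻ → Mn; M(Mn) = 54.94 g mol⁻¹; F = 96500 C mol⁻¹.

26800 s

n(Mn) = m/M = 187 / 54.94 = 3.404 mol.
Each Mn atom requires 2 electrons, so n(e⁻) = 2 × 3.404 = 6.807 mol.
Q = n(e⁻)·F = 6.807 × 96500 = 656900 C.
t = Q/I = 656900 / 24.50 A = 26810 s.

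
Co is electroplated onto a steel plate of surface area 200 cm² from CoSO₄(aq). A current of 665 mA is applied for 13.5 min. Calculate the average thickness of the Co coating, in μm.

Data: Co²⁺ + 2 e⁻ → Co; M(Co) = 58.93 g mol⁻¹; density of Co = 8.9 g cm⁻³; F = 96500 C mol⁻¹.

0.924 μm

Q = I·t = 0.6650 × 810.00 = 538.6 C; n(e⁻) = 0.005582 mol.
n(Co) = n(e⁻)/2 = 0.002791 mol, so m = 0.002791 × 58.93 = 0.1645 g.
Volume = m/ρ = 0.1645 / 8.9 = 0.01848 cm³.
Thickness = V/A = 0.01848 / 200 = 9.24 × 10⁻⁵ cm = 0.924 μm.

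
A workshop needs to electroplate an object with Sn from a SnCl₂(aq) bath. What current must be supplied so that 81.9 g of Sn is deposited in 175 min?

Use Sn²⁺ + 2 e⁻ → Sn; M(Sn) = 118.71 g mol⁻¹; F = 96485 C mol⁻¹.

12.7 A

n(Sn) = 81.9 / 118.71 = 0.6899 mol.
n(e⁻) = 2 × 0.6899 = 1.380 mol.
Q = n(e⁻)·F = 1.380 × 96485 = 133100 C.
I = Q/t = 133100 / 10500 s = 12.7 A.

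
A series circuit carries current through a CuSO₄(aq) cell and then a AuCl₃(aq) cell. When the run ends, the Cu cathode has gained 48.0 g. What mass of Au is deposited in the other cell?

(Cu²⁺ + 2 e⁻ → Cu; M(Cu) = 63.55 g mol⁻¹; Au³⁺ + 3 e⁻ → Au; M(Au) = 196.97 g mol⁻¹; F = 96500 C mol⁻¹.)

n(Cu) = 48.0 / 63.55 = 0.7553 mol.
Since Cu²⁺ + 2 e⁻ → Cu, n(e⁻) passed = 2 × 0.7553 = 1.511 mol.
Cells in series carry the same charge, so the same 1.511 mol of electrons passes through cell 2.
Au³⁺ + 3 e⁻ → Au, so n(Au) = 1.511 / 3 = 0.5035 mol.
m(Au) = 0.5035 × 196.97 = 99.2 g.

99.2 g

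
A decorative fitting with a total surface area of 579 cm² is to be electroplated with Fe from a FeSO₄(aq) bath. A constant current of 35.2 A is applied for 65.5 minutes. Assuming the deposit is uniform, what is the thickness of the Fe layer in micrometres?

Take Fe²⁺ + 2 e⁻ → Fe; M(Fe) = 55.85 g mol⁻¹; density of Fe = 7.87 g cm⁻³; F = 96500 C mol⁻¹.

87.9 μm

Q = I·t = 35.20 × 3930.0 = 138300 C; n(e⁻) = 1.434 mol.
n(Fe) = n(e⁻)/2 = 0.7168 mol, so m = 0.7168 × 55.85 = 40.03 g.
Volume = m/ρ = 40.03 / 7.87 = 5.087 cm³.
Thickness = V/A = 5.087 / 579 = 0.00879 cm = 87.9 μm.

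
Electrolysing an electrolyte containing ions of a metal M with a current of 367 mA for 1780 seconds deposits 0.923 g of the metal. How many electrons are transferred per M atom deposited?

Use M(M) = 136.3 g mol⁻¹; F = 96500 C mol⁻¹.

1

Q = I·t = 0.3670 A × 1780.0 s = 653.3 C, so n(e⁻) = 653.3/96500 = 0.006770 mol.
n(M) deposited = 0.923 / 136.3 = 0.006772 mol.
Electrons per atom = n(e⁻)/n(M) = 0.006770 / 0.006772 = 1.00 ≈ 1, so the ion is M⁺.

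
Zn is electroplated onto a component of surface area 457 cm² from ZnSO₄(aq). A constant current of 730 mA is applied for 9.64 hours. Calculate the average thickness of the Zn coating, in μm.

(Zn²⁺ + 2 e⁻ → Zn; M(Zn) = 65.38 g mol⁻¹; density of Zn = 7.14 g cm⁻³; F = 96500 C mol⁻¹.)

26.3 μm

Q = I·t = 0.7300 × 34704 = 25330 C; n(e⁻) = 0.2625 mol.
n(Zn) = n(e⁻)/2 = 0.1313 mol, so m = 0.1313 × 65.38 = 8.582 g.
Volume = m/ρ = 8.582 / 7.14 = 1.202 cm³.
Thickness = V/A = 1.202 / 457 = 0.00263 cm = 26.3 μm.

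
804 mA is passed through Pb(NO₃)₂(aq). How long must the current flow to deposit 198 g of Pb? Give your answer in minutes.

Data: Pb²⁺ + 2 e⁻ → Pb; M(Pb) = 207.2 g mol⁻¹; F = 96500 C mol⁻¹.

n(Pb) = m/M = 198 / 207.2 = 0.9556 mol.
Each Pb atom requires 2 electrons, so n(e⁻) = 2 × 0.9556 = 1.911 mol.
Q = n(e⁻)·F = 1.911 × 96500 = 184400 C.
t = Q/I = 184400 / 0.8040 A = 229400 s = 3820 min.

3820 min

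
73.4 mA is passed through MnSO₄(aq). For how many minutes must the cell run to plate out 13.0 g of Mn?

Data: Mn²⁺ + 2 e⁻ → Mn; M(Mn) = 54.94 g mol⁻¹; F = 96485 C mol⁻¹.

n(Mn) = m/M = 13.0 / 54.94 = 0.2366 mol.
Each Mn atom requires 2 electrons, so n(e⁻) = 2 × 0.2366 = 0.4732 mol.
Q = n(e⁻)·F = 0.4732 × 96485 = 45660 C.
t = Q/I = 45660 / 0.07340 A = 622100 s = 10400 min.

10400 min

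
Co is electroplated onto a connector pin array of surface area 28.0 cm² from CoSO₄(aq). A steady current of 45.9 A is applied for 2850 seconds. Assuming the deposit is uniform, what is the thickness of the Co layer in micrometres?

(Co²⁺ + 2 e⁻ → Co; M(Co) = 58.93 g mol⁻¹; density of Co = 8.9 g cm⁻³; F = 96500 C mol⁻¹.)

Q = I·t = 45.90 × 2850.0 = 130800 C; n(e⁻) = 1.356 mol.
n(Co) = n(e⁻)/2 = 0.6778 mol, so m = 0.6778 × 58.93 = 39.94 g.
Volume = m/ρ = 39.94 / 8.9 = 4.488 cm³.
Thickness = V/A = 4.488 / 28.0 = 0.160 cm = 1600 μm.

1600 μm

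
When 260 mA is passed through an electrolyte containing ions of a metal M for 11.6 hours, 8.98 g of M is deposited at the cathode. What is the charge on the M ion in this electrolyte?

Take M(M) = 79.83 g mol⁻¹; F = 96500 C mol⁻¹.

+1

Q = I·t = 0.2600 A × 41760 s = 10860 C, so n(e⁻) = 10860/96500 = 0.1125 mol.
n(M) deposited = 8.98 / 79.83 = 0.1125 mol.
Electrons per atom = n(e⁻)/n(M) = 0.1125 / 0.1125 = 1.00 ≈ 1, so the ion is M⁺.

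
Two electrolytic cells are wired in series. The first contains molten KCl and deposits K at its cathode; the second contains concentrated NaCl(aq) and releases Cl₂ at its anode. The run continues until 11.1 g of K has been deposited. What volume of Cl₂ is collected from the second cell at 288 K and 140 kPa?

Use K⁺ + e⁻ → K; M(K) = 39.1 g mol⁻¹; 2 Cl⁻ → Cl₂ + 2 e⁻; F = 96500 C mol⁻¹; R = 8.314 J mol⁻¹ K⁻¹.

n(K) = 11.1 / 39.1 = 0.2839 mol, so n(e⁻) = 1 × 0.2839 = 0.2839 mol.
The cells are in series, so the same 0.2839 mol of electrons passes through the second cell.
2 Cl⁻ → Cl₂ + 2 e⁻ — 2 mol e⁻ per mol Cl₂, so n(Cl₂) = 0.2839/2 = 0.1419 mol.
V = nRT/P = (0.1419 × 8.314 × 288) / (140 × 10³) = 0.00243 m³ = 2.43 L.

2.43 L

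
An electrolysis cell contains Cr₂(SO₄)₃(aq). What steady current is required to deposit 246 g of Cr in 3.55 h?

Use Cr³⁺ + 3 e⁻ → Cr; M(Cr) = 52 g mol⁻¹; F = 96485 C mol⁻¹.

n(Cr) = 246 / 52 = 4.731 mol.
n(e⁻) = 3 × 4.731 = 14.19 mol.
Q = n(e⁻)·F = 14.19 × 96485 = 1369000 C.
I = Q/t = 1369000 / 12780 s = 107 A.

107 A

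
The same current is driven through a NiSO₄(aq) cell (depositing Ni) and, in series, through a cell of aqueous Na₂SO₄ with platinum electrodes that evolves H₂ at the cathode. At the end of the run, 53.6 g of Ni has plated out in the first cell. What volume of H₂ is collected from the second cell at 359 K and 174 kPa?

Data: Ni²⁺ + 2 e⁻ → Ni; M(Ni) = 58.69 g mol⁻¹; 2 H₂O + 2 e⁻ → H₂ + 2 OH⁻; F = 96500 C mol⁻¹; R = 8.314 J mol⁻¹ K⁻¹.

15.7 L

n(Ni) = 53.6 / 58.69 = 0.9133 mol, so n(e⁻) = 2 × 0.9133 = 1.827 mol.
The cells are in series, so the same 1.827 mol of electrons passes through the second cell.
2 H₂O + 2 e⁻ → H₂ + 2 OH⁻ — 2 mol e⁻ per mol H₂, so n(H₂) = 1.827/2 = 0.9133 mol.
V = nRT/P = (0.9133 × 8.314 × 359) / (174 × 10³) = 0.0157 m³ = 15.7 L.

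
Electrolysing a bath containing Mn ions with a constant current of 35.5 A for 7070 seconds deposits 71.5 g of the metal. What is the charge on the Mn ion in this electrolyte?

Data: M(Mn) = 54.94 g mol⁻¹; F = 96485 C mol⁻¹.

+2

Q = I·t = 35.50 A × 7070.0 s = 251000 C, so n(e⁻) = 251000/96485 = 2.601 mol.
n(Mn) deposited = 71.5 / 54.94 = 1.301 mol.
Electrons per atom = n(e⁻)/n(Mn) = 2.601 / 1.301 = 2.00 ≈ 2, so the ion is Mn²⁺.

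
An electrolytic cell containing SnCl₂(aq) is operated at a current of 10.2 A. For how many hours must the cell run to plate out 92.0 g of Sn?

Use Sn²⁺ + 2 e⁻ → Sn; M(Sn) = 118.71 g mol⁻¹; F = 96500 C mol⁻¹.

n(Sn) = m/M = 92.0 / 118.71 = 0.7750 mol.
Each Sn atom requires 2 electrons, so n(e⁻) = 2 × 0.7750 = 1.550 mol.
Q = n(e⁻)·F = 1.550 × 96500 = 149600 C.
t = Q/I = 149600 / 10.20 A = 14660 s = 4.07 h.

4.07 h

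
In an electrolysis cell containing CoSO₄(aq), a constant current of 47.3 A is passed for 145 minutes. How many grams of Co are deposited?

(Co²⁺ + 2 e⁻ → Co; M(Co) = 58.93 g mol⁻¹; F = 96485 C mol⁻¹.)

126 g

Q = I·t = 47.30 A × 8700.0 s = 411500 C.
n(e⁻) = Q/F = 411500 / 96485 = 4.265 mol.
Co²⁺ + 2 e⁻ → Co, so n(Co) = n(e⁻)/2 = 2.133 mol.
m = n·M = 2.133 × 58.93 = 126 g.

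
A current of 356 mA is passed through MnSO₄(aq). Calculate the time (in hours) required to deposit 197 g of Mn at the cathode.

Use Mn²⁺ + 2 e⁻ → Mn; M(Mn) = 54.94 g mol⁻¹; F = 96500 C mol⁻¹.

540 h

n(Mn) = m/M = 197 / 54.94 = 3.586 mol.
Each Mn atom requires 2 electrons, so n(e⁻) = 2 × 3.586 = 7.171 mol.
Q = n(e⁻)·F = 7.171 × 96500 = 692000 C.
t = Q/I = 692000 / 0.3560 A = 1944000 s = 540 h.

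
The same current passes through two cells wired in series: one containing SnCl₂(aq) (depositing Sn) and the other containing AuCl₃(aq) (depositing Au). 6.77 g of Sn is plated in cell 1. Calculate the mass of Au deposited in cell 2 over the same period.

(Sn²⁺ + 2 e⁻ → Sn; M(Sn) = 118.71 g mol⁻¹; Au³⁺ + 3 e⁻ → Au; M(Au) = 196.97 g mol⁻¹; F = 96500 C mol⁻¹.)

7.49 g

n(Sn) = 6.77 / 118.71 = 0.05703 mol.
Since Sn²⁺ + 2 e⁻ → Sn, n(e⁻) passed = 2 × 0.05703 = 0.1141 mol.
Cells in series carry the same charge, so the same 0.1141 mol of electrons passes through cell 2.
Au³⁺ + 3 e⁻ → Au, so n(Au) = 0.1141 / 3 = 0.03802 mol.
m(Au) = 0.03802 × 196.97 = 7.49 g.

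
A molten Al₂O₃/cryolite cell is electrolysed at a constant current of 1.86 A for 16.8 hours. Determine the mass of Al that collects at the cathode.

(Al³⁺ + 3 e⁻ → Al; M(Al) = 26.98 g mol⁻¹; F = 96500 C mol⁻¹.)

10.5 g

Q = I·t = 1.860 A × 60480 s = 112500 C.
n(e⁻) = Q/F = 112500 / 96500 = 1.166 mol.
Al³⁺ + 3 e⁻ → Al, so n(Al) = n(e⁻)/3 = 0.3886 mol.
m = n·M = 0.3886 × 26.98 = 10.5 g.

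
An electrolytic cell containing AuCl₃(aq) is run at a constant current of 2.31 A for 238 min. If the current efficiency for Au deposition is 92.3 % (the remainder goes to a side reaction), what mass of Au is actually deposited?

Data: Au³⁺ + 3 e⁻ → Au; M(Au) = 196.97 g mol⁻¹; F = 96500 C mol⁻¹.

Q = I·t = 2.310 × 14280 = 32990 C.
n(e⁻) = 32990/96500 = 0.3418 mol; theoretically n(Au) = 0.3418/3 = 0.1139 mol, m_theo = 22.44 g.
At 92.3 % efficiency, m_actual = 0.923 × 22.44 = 20.7 g.

20.7 g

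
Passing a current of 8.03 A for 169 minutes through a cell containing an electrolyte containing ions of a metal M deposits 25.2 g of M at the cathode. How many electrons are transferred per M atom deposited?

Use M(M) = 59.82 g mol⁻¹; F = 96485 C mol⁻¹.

Q = I·t = 8.030 A × 10140 s = 81420 C, so n(e⁻) = 81420/96485 = 0.8439 mol.
n(M) deposited = 25.2 / 59.82 = 0.4213 mol.
Electrons per atom = n(e⁻)/n(M) = 0.8439 / 0.4213 = 2.00 ≈ 2, so the ion is M²⁺.

2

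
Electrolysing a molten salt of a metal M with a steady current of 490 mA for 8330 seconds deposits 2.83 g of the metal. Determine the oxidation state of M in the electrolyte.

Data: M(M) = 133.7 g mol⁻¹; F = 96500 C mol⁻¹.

Q = I·t = 0.4900 A × 8330.0 s = 4082 C, so n(e⁻) = 4082/96500 = 0.04230 mol.
n(M) deposited = 2.83 / 133.7 = 0.02117 mol.
Electrons per atom = n(e⁻)/n(M) = 0.04230 / 0.02117 = 2.00 ≈ 2, so the ion is M²⁺.

+2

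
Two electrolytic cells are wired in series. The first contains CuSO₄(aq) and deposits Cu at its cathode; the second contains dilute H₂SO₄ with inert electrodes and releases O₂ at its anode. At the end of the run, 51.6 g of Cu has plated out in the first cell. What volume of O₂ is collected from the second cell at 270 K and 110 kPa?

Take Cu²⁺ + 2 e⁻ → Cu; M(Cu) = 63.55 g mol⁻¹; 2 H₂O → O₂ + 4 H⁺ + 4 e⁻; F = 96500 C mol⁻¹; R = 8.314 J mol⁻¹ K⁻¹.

n(Cu) = 51.6 / 63.55 = 0.8120 mol, so n(e⁻) = 2 × 0.8120 = 1.624 mol.
The cells are in series, so the same 1.624 mol of electrons passes through the second cell.
2 H₂O → O₂ + 4 H⁺ + 4 e⁻ — 4 mol e⁻ per mol O₂, so n(O₂) = 1.624/4 = 0.4060 mol.
V = nRT/P = (0.4060 × 8.314 × 270) / (110 × 10³) = 0.00828 m³ = 8.28 L.

8.28 L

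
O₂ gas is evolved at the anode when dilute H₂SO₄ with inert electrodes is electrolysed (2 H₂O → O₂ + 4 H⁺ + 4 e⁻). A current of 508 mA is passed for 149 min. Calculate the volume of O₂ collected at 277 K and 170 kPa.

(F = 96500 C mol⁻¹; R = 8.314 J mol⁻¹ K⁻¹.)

0.159 L

Q = I·t = 0.5080 A × 8940.0 s = 4542 C.
n(e⁻) = Q/F = 4542 / 96500 = 0.04706 mol.
4 electrons are transferred per O₂ molecule, so n(O₂) = 0.04706 / 4 = 0.01177 mol.
V = nRT/P = (0.01177 × 8.314 × 277) / (170 × 10³ Pa) = 1.59 × 10⁻⁴ m³ = 0.159 L.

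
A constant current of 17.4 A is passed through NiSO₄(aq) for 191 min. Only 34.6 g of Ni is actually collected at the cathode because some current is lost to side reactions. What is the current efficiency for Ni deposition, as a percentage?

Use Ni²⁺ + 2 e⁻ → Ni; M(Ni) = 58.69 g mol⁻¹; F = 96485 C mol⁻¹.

Q = I·t = 17.40 × 11460 = 199400 C; n(e⁻) = 199400/96485 = 2.067 mol.
Theoretical n(Ni) = n(e⁻)/2 = 1.033 mol, i.e. m_theo = 1.033 × 58.69 = 60.65 g.
Efficiency = m_actual / m_theo = 34.6 / 60.65 = 57.1 %.

57.1 %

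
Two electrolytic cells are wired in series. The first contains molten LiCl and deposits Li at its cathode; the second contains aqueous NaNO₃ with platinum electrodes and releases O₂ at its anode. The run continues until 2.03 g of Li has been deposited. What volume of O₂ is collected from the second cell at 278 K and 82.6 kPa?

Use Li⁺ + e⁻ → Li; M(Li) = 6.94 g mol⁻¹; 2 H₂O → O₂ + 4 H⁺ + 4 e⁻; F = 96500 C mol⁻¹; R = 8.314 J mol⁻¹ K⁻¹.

2.05 L

n(Li) = 2.03 / 6.94 = 0.2925 mol, so n(e⁻) = 1 × 0.2925 = 0.2925 mol.
The cells are in series, so the same 0.2925 mol of electrons passes through the second cell.
2 H₂O → O₂ + 4 H⁺ + 4 e⁻ — 4 mol e⁻ per mol O₂, so n(O₂) = 0.2925/4 = 0.07313 mol.
V = nRT/P = (0.07313 × 8.314 × 278) / (82.6 × 10³) = 0.00205 m³ = 2.05 L.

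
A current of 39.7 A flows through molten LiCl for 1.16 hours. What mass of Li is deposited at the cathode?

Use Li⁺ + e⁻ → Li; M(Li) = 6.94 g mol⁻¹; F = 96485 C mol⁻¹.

Q = I·t = 39.70 A × 4176.0 s = 165800 C.
n(e⁻) = Q/F = 165800 / 96485 = 1.718 mol.
Li⁺ + e⁻ → Li, so n(Li) = n(e⁻)/1 = 1.718 mol.
m = n·M = 1.718 × 6.94 = 11.9 g.

11.9 g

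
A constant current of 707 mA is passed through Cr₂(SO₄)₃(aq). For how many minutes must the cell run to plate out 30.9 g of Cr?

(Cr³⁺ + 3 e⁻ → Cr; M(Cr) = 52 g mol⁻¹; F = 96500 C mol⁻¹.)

4060 min

n(Cr) = m/M = 30.9 / 52 = 0.5942 mol.
Each Cr atom requires 3 electrons, so n(e⁻) = 3 × 0.5942 = 1.783 mol.
Q = n(e⁻)·F = 1.783 × 96500 = 172000 C.
t = Q/I = 172000 / 0.7070 A = 243300 s = 4060 min.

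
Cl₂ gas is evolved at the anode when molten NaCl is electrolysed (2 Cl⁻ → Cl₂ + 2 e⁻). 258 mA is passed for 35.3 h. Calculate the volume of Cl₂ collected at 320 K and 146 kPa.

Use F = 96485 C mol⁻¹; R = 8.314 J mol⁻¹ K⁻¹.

3.10 L

Q = I·t = 0.2580 A × 127080 s = 32790 C.
n(e⁻) = Q/F = 32790 / 96485 = 0.3398 mol.
2 electrons are transferred per Cl₂ molecule, so n(Cl₂) = 0.3398 / 2 = 0.1699 mol.
V = nRT/P = (0.1699 × 8.314 × 320) / (146 × 10³ Pa) = 0.00310 m³ = 3.10 L.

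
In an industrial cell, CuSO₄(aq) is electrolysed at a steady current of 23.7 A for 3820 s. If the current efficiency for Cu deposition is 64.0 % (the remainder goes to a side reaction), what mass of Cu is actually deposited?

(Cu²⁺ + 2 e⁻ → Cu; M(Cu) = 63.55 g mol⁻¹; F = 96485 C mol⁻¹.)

Q = I·t = 23.70 × 3820.0 = 90530 C.
n(e⁻) = 90530/96485 = 0.9383 mol; theoretically n(Cu) = 0.9383/2 = 0.4692 mol, m_theo = 29.82 g.
At 64.0 % efficiency, m_actual = 0.640 × 29.82 = 19.1 g.

19.1 g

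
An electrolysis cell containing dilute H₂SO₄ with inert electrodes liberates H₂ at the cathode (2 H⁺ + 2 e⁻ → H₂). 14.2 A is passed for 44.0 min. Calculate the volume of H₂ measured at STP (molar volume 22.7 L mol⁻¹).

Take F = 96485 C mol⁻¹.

Q = I·t = 14.20 A × 2640.0 s = 37490 C.
n(e⁻) = Q/F = 37490 / 96485 = 0.3885 mol.
2 electrons are transferred per H₂ molecule, so n(H₂) = 0.3885 / 2 = 0.1943 mol.
V = n × V_m = 0.1943 × 22.7 = 4.41 L.

4.41 L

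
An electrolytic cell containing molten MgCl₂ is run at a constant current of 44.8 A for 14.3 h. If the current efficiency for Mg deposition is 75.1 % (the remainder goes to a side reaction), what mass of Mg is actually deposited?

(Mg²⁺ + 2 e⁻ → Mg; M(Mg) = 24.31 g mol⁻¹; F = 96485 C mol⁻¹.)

218 g

Q = I·t = 44.80 × 51480 = 2306000 C.
n(e⁻) = 2306000/96485 = 23.90 mol; theoretically n(Mg) = 23.90/2 = 11.95 mol, m_theo = 290.5 g.
At 75.1 % efficiency, m_actual = 0.751 × 290.5 = 218 g.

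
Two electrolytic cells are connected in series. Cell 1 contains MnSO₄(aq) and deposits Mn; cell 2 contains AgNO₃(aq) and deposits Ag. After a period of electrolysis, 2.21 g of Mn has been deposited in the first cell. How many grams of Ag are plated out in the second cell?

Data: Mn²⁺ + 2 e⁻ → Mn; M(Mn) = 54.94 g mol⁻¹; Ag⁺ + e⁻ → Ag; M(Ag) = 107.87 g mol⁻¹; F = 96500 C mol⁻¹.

8.68 g

n(Mn) = 2.21 / 54.94 = 0.04023 mol.
Since Mn²⁺ + 2 e⁻ → Mn, n(e⁻) passed = 2 × 0.04023 = 0.08045 mol.
Cells in series carry the same charge, so the same 0.08045 mol of electrons passes through cell 2.
Ag⁺ + e⁻ → Ag, so n(Ag) = 0.08045 / 1 = 0.08045 mol.
m(Ag) = 0.08045 × 107.87 = 8.68 g.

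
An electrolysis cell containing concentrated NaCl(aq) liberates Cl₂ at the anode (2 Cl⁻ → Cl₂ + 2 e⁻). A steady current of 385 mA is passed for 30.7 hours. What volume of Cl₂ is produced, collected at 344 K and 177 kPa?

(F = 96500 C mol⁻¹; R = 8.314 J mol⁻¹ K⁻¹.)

Q = I·t = 0.3850 A × 110520 s = 42550 C.
n(e⁻) = Q/F = 42550 / 96500 = 0.4409 mol.
2 electrons are transferred per Cl₂ molecule, so n(Cl₂) = 0.4409 / 2 = 0.2205 mol.
V = nRT/P = (0.2205 × 8.314 × 344) / (177 × 10³ Pa) = 0.00356 m³ = 3.56 L.

3.56 L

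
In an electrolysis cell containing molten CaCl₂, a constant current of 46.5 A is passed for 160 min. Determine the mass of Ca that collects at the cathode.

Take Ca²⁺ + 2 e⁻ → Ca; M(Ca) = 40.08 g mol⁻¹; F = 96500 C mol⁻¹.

Q = I·t = 46.50 A × 9600.0 s = 446400 C.
n(e⁻) = Q/F = 446400 / 96500 = 4.626 mol.
Ca²⁺ + 2 e⁻ → Ca, so n(Ca) = n(e⁻)/2 = 2.313 mol.
m = n·M = 2.313 × 40.08 = 92.7 g.

92.7 g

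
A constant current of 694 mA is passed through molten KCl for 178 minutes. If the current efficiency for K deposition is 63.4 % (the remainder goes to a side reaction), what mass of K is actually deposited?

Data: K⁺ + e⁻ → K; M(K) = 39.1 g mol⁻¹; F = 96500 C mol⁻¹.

1.90 g

Q = I·t = 0.6940 × 10680 = 7412 C.
n(e⁻) = 7412/96500 = 0.07681 mol; theoretically n(K) = 0.07681/1 = 0.07681 mol, m_theo = 3.003 g.
At 63.4 % efficiency, m_actual = 0.634 × 3.003 = 1.90 g.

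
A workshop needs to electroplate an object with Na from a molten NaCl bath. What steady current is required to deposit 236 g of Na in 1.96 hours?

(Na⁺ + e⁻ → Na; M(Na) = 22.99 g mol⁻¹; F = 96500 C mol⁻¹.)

n(Na) = 236 / 22.99 = 10.27 mol.
n(e⁻) = 1 × 10.27 = 10.27 mol.
Q = n(e⁻)·F = 10.27 × 96500 = 990600 C.
I = Q/t = 990600 / 7056.0 s = 140 A.

140 A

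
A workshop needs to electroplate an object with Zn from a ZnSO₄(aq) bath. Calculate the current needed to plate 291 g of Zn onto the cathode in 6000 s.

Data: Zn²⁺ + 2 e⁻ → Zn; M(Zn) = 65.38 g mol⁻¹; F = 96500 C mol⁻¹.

143 A

n(Zn) = 291 / 65.38 = 4.451 mol.
n(e⁻) = 2 × 4.451 = 8.902 mol.
Q = n(e⁻)·F = 8.902 × 96500 = 859000 C.
I = Q/t = 859000 / 6000.0 s = 143 A.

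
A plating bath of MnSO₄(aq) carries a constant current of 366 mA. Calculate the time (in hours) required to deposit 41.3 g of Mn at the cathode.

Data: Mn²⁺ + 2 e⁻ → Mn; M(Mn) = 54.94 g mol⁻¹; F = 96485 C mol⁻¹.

110 h

n(Mn) = m/M = 41.3 / 54.94 = 0.7517 mol.
Each Mn atom requires 2 electrons, so n(e⁻) = 2 × 0.7517 = 1.503 mol.
Q = n(e⁻)·F = 1.503 × 96485 = 145100 C.
t = Q/I = 145100 / 0.3660 A = 396300 s = 110 h.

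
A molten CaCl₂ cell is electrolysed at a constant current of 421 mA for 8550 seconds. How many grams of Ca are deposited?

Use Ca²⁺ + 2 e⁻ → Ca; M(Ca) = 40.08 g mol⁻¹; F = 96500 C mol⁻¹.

Q = I·t = 0.4210 A × 8550.0 s = 3600 C.
n(e⁻) = Q/F = 3600 / 96500 = 0.03730 mol.
Ca²⁺ + 2 e⁻ → Ca, so n(Ca) = n(e⁻)/2 = 0.01865 mol.
m = n·M = 0.01865 × 40.08 = 0.748 g.

0.748 g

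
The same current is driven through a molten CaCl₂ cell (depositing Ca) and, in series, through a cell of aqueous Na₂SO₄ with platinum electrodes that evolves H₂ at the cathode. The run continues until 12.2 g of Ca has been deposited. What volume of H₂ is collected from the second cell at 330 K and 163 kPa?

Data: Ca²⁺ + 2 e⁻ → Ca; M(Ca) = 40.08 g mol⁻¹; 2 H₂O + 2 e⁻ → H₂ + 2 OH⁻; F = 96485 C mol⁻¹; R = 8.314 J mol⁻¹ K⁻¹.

5.12 L

n(Ca) = 12.2 / 40.08 = 0.3044 mol, so n(e⁻) = 2 × 0.3044 = 0.6088 mol.
The cells are in series, so the same 0.6088 mol of electrons passes through the second cell.
2 H₂O + 2 e⁻ → H₂ + 2 OH⁻ — 2 mol e⁻ per mol H₂, so n(H₂) = 0.6088/2 = 0.3044 mol.
V = nRT/P = (0.3044 × 8.314 × 330) / (163 × 10³) = 0.00512 m³ = 5.12 L.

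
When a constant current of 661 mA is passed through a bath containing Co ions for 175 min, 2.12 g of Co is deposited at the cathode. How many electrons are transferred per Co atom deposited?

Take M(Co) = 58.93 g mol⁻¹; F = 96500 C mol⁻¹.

Q = I·t = 0.6610 A × 10500 s = 6940 C, so n(e⁻) = 6940/96500 = 0.07192 mol.
n(Co) deposited = 2.12 / 58.93 = 0.03597 mol.
Electrons per atom = n(e⁻)/n(Co) = 0.07192 / 0.03597 = 2.00 ≈ 2, so the ion is Co²⁺.

2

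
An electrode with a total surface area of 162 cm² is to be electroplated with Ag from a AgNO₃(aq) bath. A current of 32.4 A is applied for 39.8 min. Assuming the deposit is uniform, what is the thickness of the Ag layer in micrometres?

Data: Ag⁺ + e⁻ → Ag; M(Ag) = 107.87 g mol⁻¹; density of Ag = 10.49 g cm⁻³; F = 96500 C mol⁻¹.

Q = I·t = 32.40 × 2388.0 = 77370 C; n(e⁻) = 0.8018 mol.
n(Ag) = n(e⁻)/1 = 0.8018 mol, so m = 0.8018 × 107.87 = 86.49 g.
Volume = m/ρ = 86.49 / 10.49 = 8.245 cm³.
Thickness = V/A = 8.245 / 162 = 0.0509 cm = 509 μm.

509 μm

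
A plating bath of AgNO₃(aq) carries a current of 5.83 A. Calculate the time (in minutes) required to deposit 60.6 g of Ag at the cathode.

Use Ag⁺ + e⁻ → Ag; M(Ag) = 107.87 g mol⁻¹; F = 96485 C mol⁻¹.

155 min

n(Ag) = m/M = 60.6 / 107.87 = 0.5618 mol.
Each Ag atom requires 1 electron, so n(e⁻) = 1 × 0.5618 = 0.5618 mol.
Q = n(e⁻)·F = 0.5618 × 96485 = 54200 C.
t = Q/I = 54200 / 5.830 A = 9297 s = 155 min.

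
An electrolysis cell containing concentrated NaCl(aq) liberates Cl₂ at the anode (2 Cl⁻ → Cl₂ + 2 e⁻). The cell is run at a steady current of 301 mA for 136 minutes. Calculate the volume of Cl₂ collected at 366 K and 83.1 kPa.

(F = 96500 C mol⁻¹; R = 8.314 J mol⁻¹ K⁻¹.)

Q = I·t = 0.3010 A × 8160.0 s = 2456 C.
n(e⁻) = Q/F = 2456 / 96500 = 0.02545 mol.
2 electrons are transferred per Cl₂ molecule, so n(Cl₂) = 0.02545 / 2 = 0.01273 mol.
V = nRT/P = (0.01273 × 8.314 × 366) / (83.1 × 10³ Pa) = 4.66 × 10⁻⁴ m³ = 0.466 L.

0.466 L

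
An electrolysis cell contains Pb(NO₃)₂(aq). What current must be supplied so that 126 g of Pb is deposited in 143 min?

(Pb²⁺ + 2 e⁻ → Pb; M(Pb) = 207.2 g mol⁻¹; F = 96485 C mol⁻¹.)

13.7 A

n(Pb) = 126 / 207.2 = 0.6081 mol.
n(e⁻) = 2 × 0.6081 = 1.216 mol.
Q = n(e⁻)·F = 1.216 × 96485 = 117300 C.
I = Q/t = 117300 / 8580.0 s = 13.7 A.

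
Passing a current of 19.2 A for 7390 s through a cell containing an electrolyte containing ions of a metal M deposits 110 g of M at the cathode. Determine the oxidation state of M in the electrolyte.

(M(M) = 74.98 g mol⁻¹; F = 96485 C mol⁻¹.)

+1

Q = I·t = 19.20 A × 7390.0 s = 141900 C, so n(e⁻) = 141900/96485 = 1.471 mol.
n(M) deposited = 110 / 74.98 = 1.467 mol.
Electrons per atom = n(e⁻)/n(M) = 1.471 / 1.467 = 1.00 ≈ 1, so the ion is M⁺.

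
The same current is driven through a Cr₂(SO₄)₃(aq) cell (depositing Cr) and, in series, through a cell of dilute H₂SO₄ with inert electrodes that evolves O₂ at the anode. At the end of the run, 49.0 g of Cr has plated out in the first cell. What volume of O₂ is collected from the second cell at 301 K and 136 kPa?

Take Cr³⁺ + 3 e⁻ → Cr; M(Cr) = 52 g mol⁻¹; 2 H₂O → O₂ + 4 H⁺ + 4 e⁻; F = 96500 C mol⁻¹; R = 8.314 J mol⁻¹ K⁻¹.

13.0 L

n(Cr) = 49.0 / 52 = 0.9423 mol, so n(e⁻) = 3 × 0.9423 = 2.827 mol.
The cells are in series, so the same 2.827 mol of electrons passes through the second cell.
2 H₂O → O₂ + 4 H⁺ + 4 e⁻ — 4 mol e⁻ per mol O₂, so n(O₂) = 2.827/4 = 0.7067 mol.
V = nRT/P = (0.7067 × 8.314 × 301) / (136 × 10³) = 0.0130 m³ = 13.0 L.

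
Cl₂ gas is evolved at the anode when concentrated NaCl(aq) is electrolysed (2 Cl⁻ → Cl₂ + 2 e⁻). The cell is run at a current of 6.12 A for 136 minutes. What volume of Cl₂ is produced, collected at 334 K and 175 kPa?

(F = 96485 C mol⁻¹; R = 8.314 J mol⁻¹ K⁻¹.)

4.11 L

Q = I·t = 6.120 A × 8160.0 s = 49940 C.
n(e⁻) = Q/F = 49940 / 96485 = 0.5176 mol.
2 electrons are transferred per Cl₂ molecule, so n(Cl₂) = 0.5176 / 2 = 0.2588 mol.
V = nRT/P = (0.2588 × 8.314 × 334) / (175 × 10³ Pa) = 0.00411 m³ = 4.11 L.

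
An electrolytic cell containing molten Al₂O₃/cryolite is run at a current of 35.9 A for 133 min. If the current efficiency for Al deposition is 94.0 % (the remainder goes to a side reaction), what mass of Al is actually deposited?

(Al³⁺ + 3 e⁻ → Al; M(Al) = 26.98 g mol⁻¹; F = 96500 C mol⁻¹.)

25.1 g

Q = I·t = 35.90 × 7980.0 = 286500 C.
n(e⁻) = 286500/96500 = 2.969 mol; theoretically n(Al) = 2.969/3 = 0.9896 mol, m_theo = 26.70 g.
At 94.0 % efficiency, m_actual = 0.940 × 26.70 = 25.1 g.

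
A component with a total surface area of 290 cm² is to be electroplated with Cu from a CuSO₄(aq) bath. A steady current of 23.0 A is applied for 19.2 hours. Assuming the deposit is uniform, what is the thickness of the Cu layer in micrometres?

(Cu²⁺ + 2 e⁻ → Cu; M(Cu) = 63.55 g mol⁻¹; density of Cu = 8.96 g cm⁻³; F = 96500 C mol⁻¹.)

Q = I·t = 23.00 × 69120 = 1590000 C; n(e⁻) = 16.47 mol.
n(Cu) = n(e⁻)/2 = 8.237 mol, so m = 8.237 × 63.55 = 523.5 g.
Volume = m/ρ = 523.5 / 8.96 = 58.42 cm³.
Thickness = V/A = 58.42 / 290 = 0.201 cm = 2010 μm.

2010 μm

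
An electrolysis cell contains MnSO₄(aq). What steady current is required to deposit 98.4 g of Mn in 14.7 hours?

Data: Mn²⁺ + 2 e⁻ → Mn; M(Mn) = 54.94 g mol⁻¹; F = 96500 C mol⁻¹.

n(Mn) = 98.4 / 54.94 = 1.791 mol.
n(e⁻) = 2 × 1.791 = 3.582 mol.
Q = n(e⁻)·F = 3.582 × 96500 = 345700 C.
I = Q/t = 345700 / 52920 s = 6.53 A.

6.53 A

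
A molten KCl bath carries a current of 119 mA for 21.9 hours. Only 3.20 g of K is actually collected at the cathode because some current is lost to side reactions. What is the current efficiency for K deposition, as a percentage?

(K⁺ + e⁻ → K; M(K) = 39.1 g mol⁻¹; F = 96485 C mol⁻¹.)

Q = I·t = 0.1190 × 78840 = 9382 C; n(e⁻) = 9382/96485 = 0.09724 mol.
Theoretical n(K) = n(e⁻)/1 = 0.09724 mol, i.e. m_theo = 0.09724 × 39.1 = 3.802 g.
Efficiency = m_actual / m_theo = 3.20 / 3.802 = 84.2 %.

84.2 %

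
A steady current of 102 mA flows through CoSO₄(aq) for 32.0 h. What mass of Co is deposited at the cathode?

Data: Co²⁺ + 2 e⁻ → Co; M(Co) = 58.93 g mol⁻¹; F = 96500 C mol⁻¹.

Q = I·t = 0.1020 A × 115200 s = 11750 C.
n(e⁻) = Q/F = 11750 / 96500 = 0.1218 mol.
Co²⁺ + 2 e⁻ → Co, so n(Co) = n(e⁻)/2 = 0.06088 mol.
m = n·M = 0.06088 × 58.93 = 3.59 g.

3.59 g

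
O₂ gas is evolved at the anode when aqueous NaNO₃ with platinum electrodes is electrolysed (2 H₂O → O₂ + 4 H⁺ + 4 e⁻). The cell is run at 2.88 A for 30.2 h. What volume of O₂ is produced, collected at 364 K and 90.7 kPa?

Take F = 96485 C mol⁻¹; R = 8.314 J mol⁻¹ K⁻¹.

Q = I·t = 2.880 A × 108720 s = 313100 C.
n(e⁻) = Q/F = 313100 / 96485 = 3.245 mol.
4 electrons are transferred per O₂ molecule, so n(O₂) = 3.245 / 4 = 0.8113 mol.
V = nRT/P = (0.8113 × 8.314 × 364) / (90.7 × 10³ Pa) = 0.0271 m³ = 27.1 L.

27.1 L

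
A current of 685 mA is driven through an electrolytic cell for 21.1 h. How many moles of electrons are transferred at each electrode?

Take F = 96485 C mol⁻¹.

0.539 mol

Q = I·t = 0.6850 A × 75960 s = 52030 C.
n(e⁻) = Q/F = 52030 / 96485 = 0.539 mol.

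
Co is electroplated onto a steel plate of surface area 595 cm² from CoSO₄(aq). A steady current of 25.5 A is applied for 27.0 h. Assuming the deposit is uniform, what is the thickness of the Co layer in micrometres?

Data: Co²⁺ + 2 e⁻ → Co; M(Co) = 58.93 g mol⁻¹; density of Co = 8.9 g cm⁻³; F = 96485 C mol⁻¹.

Q = I·t = 25.50 × 97200 = 2479000 C; n(e⁻) = 25.69 mol.
n(Co) = n(e⁻)/2 = 12.84 mol, so m = 12.84 × 58.93 = 756.9 g.
Volume = m/ρ = 756.9 / 8.9 = 85.05 cm³.
Thickness = V/A = 85.05 / 595 = 0.143 cm = 1430 μm.

1430 μm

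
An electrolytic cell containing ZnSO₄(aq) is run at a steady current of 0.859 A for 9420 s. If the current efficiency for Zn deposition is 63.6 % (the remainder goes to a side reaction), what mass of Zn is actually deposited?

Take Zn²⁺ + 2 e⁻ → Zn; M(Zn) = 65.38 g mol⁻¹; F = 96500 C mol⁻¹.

Q = I·t = 0.8590 × 9420.0 = 8092 C.
n(e⁻) = 8092/96500 = 0.08385 mol; theoretically n(Zn) = 0.08385/2 = 0.04193 mol, m_theo = 2.741 g.
At 63.6 % efficiency, m_actual = 0.636 × 2.741 = 1.74 g.

1.74 g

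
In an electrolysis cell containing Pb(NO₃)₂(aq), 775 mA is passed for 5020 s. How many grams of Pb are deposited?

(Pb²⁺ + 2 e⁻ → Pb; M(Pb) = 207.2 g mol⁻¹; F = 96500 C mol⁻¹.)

4.18 g

Q = I·t = 0.7750 A × 5020.0 s = 3890 C.
n(e⁻) = Q/F = 3890 / 96500 = 0.04032 mol.
Pb²⁺ + 2 e⁻ → Pb, so n(Pb) = n(e⁻)/2 = 0.02016 mol.
m = n·M = 0.02016 × 207.2 = 4.18 g.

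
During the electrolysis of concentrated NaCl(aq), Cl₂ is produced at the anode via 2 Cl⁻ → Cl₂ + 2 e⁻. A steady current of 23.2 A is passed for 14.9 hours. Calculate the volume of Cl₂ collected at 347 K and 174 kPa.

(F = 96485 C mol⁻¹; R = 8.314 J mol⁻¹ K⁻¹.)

107 L

Q = I·t = 23.20 A × 53640 s = 1244000 C.
n(e⁻) = Q/F = 1244000 / 96485 = 12.90 mol.
2 electrons are transferred per Cl₂ molecule, so n(Cl₂) = 12.90 / 2 = 6.449 mol.
V = nRT/P = (6.449 × 8.314 × 347) / (174 × 10³ Pa) = 0.107 m³ = 107 L.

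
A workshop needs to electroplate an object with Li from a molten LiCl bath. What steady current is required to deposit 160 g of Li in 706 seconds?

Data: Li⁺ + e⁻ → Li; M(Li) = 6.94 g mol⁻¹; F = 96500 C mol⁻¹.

n(Li) = 160 / 6.94 = 23.05 mol.
n(e⁻) = 1 × 23.05 = 23.05 mol.
Q = n(e⁻)·F = 23.05 × 96500 = 2225000 C.
I = Q/t = 2225000 / 706.00 s = 3150 A.

3150 A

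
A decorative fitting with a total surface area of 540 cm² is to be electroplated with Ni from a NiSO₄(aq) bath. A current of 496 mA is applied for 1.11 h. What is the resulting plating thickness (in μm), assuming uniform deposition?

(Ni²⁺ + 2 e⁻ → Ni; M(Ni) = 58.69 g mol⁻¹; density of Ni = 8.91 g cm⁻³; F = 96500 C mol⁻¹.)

Q = I·t = 0.4960 × 3996.0 = 1982 C; n(e⁻) = 0.02054 mol.
n(Ni) = n(e⁻)/2 = 0.01027 mol, so m = 0.01027 × 58.69 = 0.6027 g.
Volume = m/ρ = 0.6027 / 8.91 = 0.06765 cm³.
Thickness = V/A = 0.06765 / 540 = 1.25 × 10⁻⁴ cm = 1.25 μm.

1.25 μm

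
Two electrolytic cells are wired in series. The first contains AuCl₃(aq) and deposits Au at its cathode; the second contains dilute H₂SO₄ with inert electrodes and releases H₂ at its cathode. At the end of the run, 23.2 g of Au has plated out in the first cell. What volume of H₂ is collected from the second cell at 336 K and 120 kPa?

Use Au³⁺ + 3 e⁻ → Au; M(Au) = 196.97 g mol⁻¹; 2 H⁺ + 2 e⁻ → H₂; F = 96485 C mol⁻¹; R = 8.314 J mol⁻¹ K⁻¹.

n(Au) = 23.2 / 196.97 = 0.1178 mol, so n(e⁻) = 3 × 0.1178 = 0.3534 mol.
The cells are in series, so the same 0.3534 mol of electrons passes through the second cell.
2 H⁺ + 2 e⁻ → H₂ — 2 mol e⁻ per mol H₂, so n(H₂) = 0.3534/2 = 0.1767 mol.
V = nRT/P = (0.1767 × 8.314 × 336) / (120 × 10³) = 0.00411 m³ = 4.11 L.

4.11 L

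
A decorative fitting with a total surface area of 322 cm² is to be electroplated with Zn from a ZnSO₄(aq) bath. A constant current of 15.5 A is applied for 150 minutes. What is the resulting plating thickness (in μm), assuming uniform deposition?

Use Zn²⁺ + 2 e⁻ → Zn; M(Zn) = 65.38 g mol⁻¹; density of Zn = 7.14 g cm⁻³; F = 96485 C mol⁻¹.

206 μm

Q = I·t = 15.50 × 9000.0 = 139500 C; n(e⁻) = 1.446 mol.
n(Zn) = n(e⁻)/2 = 0.7229 mol, so m = 0.7229 × 65.38 = 47.26 g.
Volume = m/ρ = 47.26 / 7.14 = 6.620 cm³.
Thickness = V/A = 6.620 / 322 = 0.0206 cm = 206 μm.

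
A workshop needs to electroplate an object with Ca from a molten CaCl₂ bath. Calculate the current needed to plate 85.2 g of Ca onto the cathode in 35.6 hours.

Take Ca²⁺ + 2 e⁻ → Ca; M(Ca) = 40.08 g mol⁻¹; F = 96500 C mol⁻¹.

n(Ca) = 85.2 / 40.08 = 2.126 mol.
n(e⁻) = 2 × 2.126 = 4.251 mol.
Q = n(e⁻)·F = 4.251 × 96500 = 410300 C.
I = Q/t = 410300 / 128160 s = 3.20 A.

3.20 A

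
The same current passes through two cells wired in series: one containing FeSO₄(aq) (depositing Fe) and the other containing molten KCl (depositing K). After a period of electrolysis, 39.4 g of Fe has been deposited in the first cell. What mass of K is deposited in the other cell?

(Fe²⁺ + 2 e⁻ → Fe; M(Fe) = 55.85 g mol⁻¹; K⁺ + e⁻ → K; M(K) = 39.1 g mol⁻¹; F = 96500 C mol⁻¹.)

n(Fe) = 39.4 / 55.85 = 0.7055 mol.
Since Fe²⁺ + 2 e⁻ → Fe, n(e⁻) passed = 2 × 0.7055 = 1.411 mol.
Cells in series carry the same charge, so the same 1.411 mol of electrons passes through cell 2.
K⁺ + e⁻ → K, so n(K) = 1.411 / 1 = 1.411 mol.
m(K) = 1.411 × 39.1 = 55.2 g.

55.2 g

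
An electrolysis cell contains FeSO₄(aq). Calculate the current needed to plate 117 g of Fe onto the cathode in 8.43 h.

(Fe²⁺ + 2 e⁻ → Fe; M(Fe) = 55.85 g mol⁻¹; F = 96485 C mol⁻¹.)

13.3 A

n(Fe) = 117 / 55.85 = 2.095 mol.
n(e⁻) = 2 × 2.095 = 4.190 mol.
Q = n(e⁻)·F = 4.190 × 96485 = 404300 C.
I = Q/t = 404300 / 30348 s = 13.3 A.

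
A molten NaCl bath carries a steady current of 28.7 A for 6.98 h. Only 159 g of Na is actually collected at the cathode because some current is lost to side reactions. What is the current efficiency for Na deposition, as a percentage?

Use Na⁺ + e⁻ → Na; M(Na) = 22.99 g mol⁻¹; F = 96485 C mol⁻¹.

Q = I·t = 28.70 × 25128 = 721200 C; n(e⁻) = 721200/96485 = 7.474 mol.
Theoretical n(Na) = n(e⁻)/1 = 7.474 mol, i.e. m_theo = 7.474 × 22.99 = 171.8 g.
Efficiency = m_actual / m_theo = 159 / 171.8 = 92.5 %.

92.5 %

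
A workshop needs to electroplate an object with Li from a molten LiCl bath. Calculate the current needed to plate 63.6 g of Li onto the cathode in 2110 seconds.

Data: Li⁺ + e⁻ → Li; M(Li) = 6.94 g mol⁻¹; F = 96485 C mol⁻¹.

419 A

n(Li) = 63.6 / 6.94 = 9.164 mol.
n(e⁻) = 1 × 9.164 = 9.164 mol.
Q = n(e⁻)·F = 9.164 × 96485 = 884200 C.
I = Q/t = 884200 / 2110.0 s = 419 A.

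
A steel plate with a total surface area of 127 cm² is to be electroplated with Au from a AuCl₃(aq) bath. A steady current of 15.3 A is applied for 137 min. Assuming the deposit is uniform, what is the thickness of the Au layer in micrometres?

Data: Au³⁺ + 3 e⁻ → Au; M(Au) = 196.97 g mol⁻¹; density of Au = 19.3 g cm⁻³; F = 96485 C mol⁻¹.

Q = I·t = 15.30 × 8220.0 = 125800 C; n(e⁻) = 1.303 mol.
n(Au) = n(e⁻)/3 = 0.4345 mol, so m = 0.4345 × 196.97 = 85.58 g.
Volume = m/ρ = 85.58 / 19.3 = 4.434 cm³.
Thickness = V/A = 4.434 / 127 = 0.0349 cm = 349 μm.

349 μm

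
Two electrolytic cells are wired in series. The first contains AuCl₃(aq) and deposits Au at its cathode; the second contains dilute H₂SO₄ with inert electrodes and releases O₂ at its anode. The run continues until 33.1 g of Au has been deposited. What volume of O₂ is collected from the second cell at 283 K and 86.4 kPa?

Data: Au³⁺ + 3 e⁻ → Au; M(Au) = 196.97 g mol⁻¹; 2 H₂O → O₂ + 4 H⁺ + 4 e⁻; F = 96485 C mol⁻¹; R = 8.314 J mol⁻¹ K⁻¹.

3.43 L

n(Au) = 33.1 / 196.97 = 0.1680 mol, so n(e⁻) = 3 × 0.1680 = 0.5041 mol.
The cells are in series, so the same 0.5041 mol of electrons passes through the second cell.
2 H₂O → O₂ + 4 H⁺ + 4 e⁻ — 4 mol e⁻ per mol O₂, so n(O₂) = 0.5041/4 = 0.1260 mol.
V = nRT/P = (0.1260 × 8.314 × 283) / (86.4 × 10³) = 0.00343 m³ = 3.43 L.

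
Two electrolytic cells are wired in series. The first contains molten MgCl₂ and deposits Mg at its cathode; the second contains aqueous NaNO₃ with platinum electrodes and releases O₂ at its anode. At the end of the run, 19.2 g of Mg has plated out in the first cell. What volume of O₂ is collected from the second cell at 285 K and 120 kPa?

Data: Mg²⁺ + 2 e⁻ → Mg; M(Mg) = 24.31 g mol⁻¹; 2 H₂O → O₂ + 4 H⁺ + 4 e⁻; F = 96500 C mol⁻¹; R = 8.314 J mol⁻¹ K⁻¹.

7.80 L

n(Mg) = 19.2 / 24.31 = 0.7898 mol, so n(e⁻) = 2 × 0.7898 = 1.580 mol.
The cells are in series, so the same 1.580 mol of electrons passes through the second cell.
2 H₂O → O₂ + 4 H⁺ + 4 e⁻ — 4 mol e⁻ per mol O₂, so n(O₂) = 1.580/4 = 0.3949 mol.
V = nRT/P = (0.3949 × 8.314 × 285) / (120 × 10³) = 0.00780 m³ = 7.80 L.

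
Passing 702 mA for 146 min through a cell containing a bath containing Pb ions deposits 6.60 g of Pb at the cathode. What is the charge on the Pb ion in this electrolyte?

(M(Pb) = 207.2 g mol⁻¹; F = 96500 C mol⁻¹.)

Q = I·t = 0.7020 A × 8760.0 s = 6150 C, so n(e⁻) = 6150/96500 = 0.06373 mol.
n(Pb) deposited = 6.60 / 207.2 = 0.03185 mol.
Electrons per atom = n(e⁻)/n(Pb) = 0.06373 / 0.03185 = 2.00 ≈ 2, so the ion is Pb²⁺.

+2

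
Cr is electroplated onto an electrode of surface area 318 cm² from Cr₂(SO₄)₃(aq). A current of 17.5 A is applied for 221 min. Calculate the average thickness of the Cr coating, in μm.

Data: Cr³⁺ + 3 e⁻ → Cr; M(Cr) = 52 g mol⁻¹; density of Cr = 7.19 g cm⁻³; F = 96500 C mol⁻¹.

182 μm

Q = I·t = 17.50 × 13260 = 232000 C; n(e⁻) = 2.405 mol.
n(Cr) = n(e⁻)/3 = 0.8016 mol, so m = 0.8016 × 52 = 41.68 g.
Volume = m/ρ = 41.68 / 7.19 = 5.797 cm³.
Thickness = V/A = 5.797 / 318 = 0.0182 cm = 182 μm.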